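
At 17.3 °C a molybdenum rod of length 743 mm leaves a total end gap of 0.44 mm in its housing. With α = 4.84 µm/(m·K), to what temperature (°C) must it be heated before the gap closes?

140 °C

α·L₀·ΔT = 0.44 mm ⇒ ΔT = 0.44 / (4.84×10⁻⁶ × 743.0) = 122.4 K.
T = 17.3 + 122.4 = 139.7 °C.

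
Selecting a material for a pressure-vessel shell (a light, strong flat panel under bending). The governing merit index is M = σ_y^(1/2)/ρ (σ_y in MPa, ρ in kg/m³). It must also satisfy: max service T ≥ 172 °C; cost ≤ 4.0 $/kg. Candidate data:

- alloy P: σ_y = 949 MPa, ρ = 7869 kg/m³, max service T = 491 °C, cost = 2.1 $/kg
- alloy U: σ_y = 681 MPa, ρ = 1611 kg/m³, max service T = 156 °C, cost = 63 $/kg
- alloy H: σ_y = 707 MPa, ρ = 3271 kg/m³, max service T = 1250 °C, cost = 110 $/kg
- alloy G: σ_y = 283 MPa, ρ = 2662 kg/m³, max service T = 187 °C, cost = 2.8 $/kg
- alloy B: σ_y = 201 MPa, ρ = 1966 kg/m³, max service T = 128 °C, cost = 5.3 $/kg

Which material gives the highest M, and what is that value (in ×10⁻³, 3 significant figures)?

Screen on constraints: max service T ≥ 172 °C; cost ≤ 4.0 $/kg. Survivors: alloy P, alloy G.
Computing M directly (units already consistent):
  alloy G: M = 6.32×10⁻³
  alloy P: M = 3.91×10⁻³
Alloy G has the largest M.

alloy G, M = 6.32×10⁻³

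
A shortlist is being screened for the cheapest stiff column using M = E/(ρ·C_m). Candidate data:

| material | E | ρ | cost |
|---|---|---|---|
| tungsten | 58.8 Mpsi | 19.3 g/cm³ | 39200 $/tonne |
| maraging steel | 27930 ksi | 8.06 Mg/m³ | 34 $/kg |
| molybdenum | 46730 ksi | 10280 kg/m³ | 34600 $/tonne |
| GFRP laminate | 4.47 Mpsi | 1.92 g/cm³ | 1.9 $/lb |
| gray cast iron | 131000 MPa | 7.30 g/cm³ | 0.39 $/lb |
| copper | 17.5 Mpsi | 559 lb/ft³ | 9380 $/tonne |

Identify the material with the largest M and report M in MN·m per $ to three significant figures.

Normalizing units and computing the index:
  tungsten: E = 405.4 GPa, ρ = 19300 kg/m³, cost = 39.20 $/kg
  maraging steel: E = 192.6 GPa, ρ = 8060 kg/m³, cost = 34.00 $/kg
  molybdenum: E = 322.2 GPa, ρ = 10280 kg/m³, cost = 34.60 $/kg
  GFRP laminate: E = 30.82 GPa, ρ = 1920 kg/m³, cost = 4.189 $/kg
  gray cast iron: E = 131.0 GPa, ρ = 7300 kg/m³, cost = 0.8598 $/kg
  copper: E = 120.7 GPa, ρ = 8954 kg/m³, cost = 9.380 $/kg
  gray cast iron: M = 20.9 MN·m per $
  GFRP laminate: M = 3.83 MN·m per $
  copper: M = 1.44 MN·m per $
  molybdenum: M = 0.906 MN·m per $
  maraging steel: M = 0.703 MN·m per $
  tungsten: M = 0.536 MN·m per $
Gray cast iron ranks first.

gray cast iron, M = 20.9 MN·m per $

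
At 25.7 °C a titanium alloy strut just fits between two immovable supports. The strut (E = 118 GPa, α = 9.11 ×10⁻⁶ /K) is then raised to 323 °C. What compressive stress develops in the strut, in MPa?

320 MPa

ΔT = 297.3 K. Constrained thermal stress σ = E·α·ΔT = 118.0×10³ MPa × 9.11×10⁻⁶ × 297.3 = 320 MPa (compressive).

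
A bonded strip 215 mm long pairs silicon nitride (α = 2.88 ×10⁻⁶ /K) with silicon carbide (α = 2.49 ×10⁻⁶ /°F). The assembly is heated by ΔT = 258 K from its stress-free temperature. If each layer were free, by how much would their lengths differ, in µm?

silicon carbide: α = 2.49×10⁻⁶/°F × 9/5 = 4.48×10⁻⁶/K.
Δα = |2.88 − 4.48|×10⁻⁶/K = 1.60×10⁻⁶/K.
ΔL_mismatch = Δα·L·ΔT = 1.60×10⁻⁶ × 215.0 mm × 258.0 K = 88.9 µm.

88.9 µm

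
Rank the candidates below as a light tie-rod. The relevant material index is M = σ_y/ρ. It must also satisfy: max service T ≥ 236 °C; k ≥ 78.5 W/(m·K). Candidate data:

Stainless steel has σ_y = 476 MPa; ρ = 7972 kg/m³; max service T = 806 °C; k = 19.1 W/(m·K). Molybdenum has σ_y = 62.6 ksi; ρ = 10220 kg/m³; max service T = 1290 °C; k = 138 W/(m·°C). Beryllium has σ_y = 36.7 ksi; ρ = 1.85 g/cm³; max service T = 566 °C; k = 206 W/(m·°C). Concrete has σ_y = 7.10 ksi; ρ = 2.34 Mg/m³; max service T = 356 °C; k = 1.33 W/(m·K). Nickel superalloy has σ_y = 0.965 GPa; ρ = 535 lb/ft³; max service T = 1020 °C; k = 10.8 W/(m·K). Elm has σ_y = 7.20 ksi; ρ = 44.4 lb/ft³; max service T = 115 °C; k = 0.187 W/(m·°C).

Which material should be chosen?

Screen on constraints: max service T ≥ 236 °C; k ≥ 78.5 W/(m·K). Survivors: molybdenum, beryllium.
In SI units:
  molybdenum: σ_y = 431.6 MPa, ρ = 10220 kg/m³
  beryllium: σ_y = 253.0 MPa, ρ = 1850 kg/m³
  beryllium: M = 137 kN·m/kg
  molybdenum: M = 42.2 kN·m/kg
Beryllium ranks first.

beryllium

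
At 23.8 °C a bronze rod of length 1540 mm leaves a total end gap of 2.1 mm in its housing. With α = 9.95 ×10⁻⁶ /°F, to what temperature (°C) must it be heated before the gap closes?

99.9 °C

α = 9.95×10⁻⁶/°F × 9/5 = 17.9×10⁻⁶/K.
α·L₀·ΔT = 2.1 mm ⇒ ΔT = 2.1 / (17.9×10⁻⁶ × 1540.0) = 76.14 K.
T = 23.8 + 76.14 = 99.94 °C.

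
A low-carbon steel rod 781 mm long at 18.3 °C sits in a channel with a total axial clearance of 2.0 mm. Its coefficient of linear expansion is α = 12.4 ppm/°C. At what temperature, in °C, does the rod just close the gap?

α·L₀·ΔT = 2.0 mm ⇒ ΔT = 2.0 / (12.4×10⁻⁶ × 781.0) = 206.5 K.
T = 18.3 + 206.5 = 224.8 °C.

225 °C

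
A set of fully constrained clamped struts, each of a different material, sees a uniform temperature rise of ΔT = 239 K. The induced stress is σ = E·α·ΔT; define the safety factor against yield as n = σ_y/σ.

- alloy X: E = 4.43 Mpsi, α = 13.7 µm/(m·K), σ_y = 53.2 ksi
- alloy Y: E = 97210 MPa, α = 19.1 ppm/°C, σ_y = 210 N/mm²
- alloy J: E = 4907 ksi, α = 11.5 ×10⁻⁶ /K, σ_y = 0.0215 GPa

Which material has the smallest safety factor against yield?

alloy J

In consistent units (E in GPa, α in ×10⁻⁶/K, σ_y in MPa):
  alloy X: E = 30.54, α = 13.7, σ_y = 366.8 → σ = 100 MPa, n = 3.67
  alloy Y: E = 97.21, α = 19.1, σ_y = 210.0 → σ = 444 MPa, n = 0.473
  alloy J: E = 33.83, α = 11.5, σ_y = 21.50 → σ = 93.0 MPa, n = 0.231
Smallest n: alloy J with n = 0.231.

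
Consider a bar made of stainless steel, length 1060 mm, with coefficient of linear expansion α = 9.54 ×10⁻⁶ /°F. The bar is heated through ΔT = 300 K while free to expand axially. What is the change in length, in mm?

5.46 mm

Convert α: 9.54×10⁻⁶/°F × (9/5) = 17.2×10⁻⁶/K.
ΔL = α·L₀·ΔT = 17.2×10⁻⁶ × 1060 mm × 300.0 K = 5.46 mm.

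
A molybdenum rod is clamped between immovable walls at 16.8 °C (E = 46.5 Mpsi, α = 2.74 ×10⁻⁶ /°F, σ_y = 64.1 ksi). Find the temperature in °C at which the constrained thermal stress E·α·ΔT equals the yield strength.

296 °C

E = 46.5 Mpsi = 320.6 GPa.
α = 2.74×10⁻⁶/°F × 9/5 = 4.93×10⁻⁶/K.
σ_y = 64.1 ksi = 442.0 MPa.
E·α·ΔT = 442.0 MPa ⇒ ΔT = 442.0 / (320.6×10³ × 4.93×10⁻⁶) = 279.5 K.
T = 16.8 + 279.5 = 296.3 °C.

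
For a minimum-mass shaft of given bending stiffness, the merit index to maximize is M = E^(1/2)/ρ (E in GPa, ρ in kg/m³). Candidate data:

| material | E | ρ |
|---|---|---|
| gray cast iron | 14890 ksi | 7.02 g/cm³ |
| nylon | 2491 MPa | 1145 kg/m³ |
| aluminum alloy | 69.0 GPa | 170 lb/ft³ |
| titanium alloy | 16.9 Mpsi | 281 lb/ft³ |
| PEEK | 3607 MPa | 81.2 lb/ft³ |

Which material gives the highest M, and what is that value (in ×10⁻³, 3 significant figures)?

Putting every candidate on a common basis:
  gray cast iron: E = 102.7 GPa, ρ = 7020 kg/m³
  nylon: E = 2.491 GPa, ρ = 1145 kg/m³
  aluminum alloy: E = 69.00 GPa, ρ = 2723 kg/m³
  titanium alloy: E = 116.5 GPa, ρ = 4501 kg/m³
  PEEK: E = 3.607 GPa, ρ = 1301 kg/m³
  aluminum alloy: M = 3.05×10⁻³
  titanium alloy: M = 2.40×10⁻³
  PEEK: M = 1.46×10⁻³
  gray cast iron: M = 1.44×10⁻³
  nylon: M = 1.38×10⁻³
Aluminum alloy ranks first.

aluminum alloy, M = 3.05×10⁻³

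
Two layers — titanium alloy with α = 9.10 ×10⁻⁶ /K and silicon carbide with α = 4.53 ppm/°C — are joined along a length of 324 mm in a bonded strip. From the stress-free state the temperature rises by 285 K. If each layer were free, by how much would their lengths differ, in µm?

Δα = |9.10 − 4.53|×10⁻⁶/K = 4.57×10⁻⁶/K.
ΔL_mismatch = Δα·L·ΔT = 4.57×10⁻⁶ × 324.0 mm × 285.0 K = 422 µm.

422 µm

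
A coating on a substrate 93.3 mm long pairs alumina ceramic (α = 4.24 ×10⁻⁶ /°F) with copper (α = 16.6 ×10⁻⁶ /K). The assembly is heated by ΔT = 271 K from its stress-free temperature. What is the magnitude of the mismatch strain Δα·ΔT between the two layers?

2.43×10⁻³

alumina ceramic: α = 4.24×10⁻⁶/°F × 9/5 = 7.63×10⁻⁶/K.
Δα = |7.63 − 16.6|×10⁻⁶/K = 8.97×10⁻⁶/K.
Mismatch strain = Δα·ΔT = 8.97×10⁻⁶ × 271.0 = 2.43×10⁻³.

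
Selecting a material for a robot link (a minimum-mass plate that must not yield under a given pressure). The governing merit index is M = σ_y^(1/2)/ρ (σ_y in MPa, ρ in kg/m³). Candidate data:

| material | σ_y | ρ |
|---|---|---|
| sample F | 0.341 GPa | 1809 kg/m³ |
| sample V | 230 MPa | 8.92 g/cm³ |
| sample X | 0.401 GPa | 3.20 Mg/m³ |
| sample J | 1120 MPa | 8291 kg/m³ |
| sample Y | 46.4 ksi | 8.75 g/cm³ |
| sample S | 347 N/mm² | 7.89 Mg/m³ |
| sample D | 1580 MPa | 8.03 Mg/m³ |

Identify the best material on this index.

After converting to SI:
  sample F: σ_y = 341.0 MPa, ρ = 1809 kg/m³
  sample V: σ_y = 230.0 MPa, ρ = 8920 kg/m³
  sample X: σ_y = 401.0 MPa, ρ = 3200 kg/m³
  sample J: σ_y = 1120 MPa, ρ = 8291 kg/m³
  sample Y: σ_y = 319.9 MPa, ρ = 8750 kg/m³
  sample S: σ_y = 347.0 MPa, ρ = 7890 kg/m³
  sample D: σ_y = 1580 MPa, ρ = 8030 kg/m³
  sample F: M = 10.2×10⁻³
  sample X: M = 6.26×10⁻³
  sample D: M = 4.95×10⁻³
  sample J: M = 4.04×10⁻³
  sample S: M = 2.36×10⁻³
  sample Y: M = 2.04×10⁻³
  sample V: M = 1.70×10⁻³
Sample F ranks first.

sample F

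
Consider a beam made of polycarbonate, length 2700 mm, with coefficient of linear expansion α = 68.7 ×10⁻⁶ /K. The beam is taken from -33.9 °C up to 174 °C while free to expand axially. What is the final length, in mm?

2738.6 mm

ΔT = 174 − (-33.9) = 207.9 K.
ΔL = α·L₀·ΔT = 68.7×10⁻⁶ × 2700 mm × 207.9 K = 38.6 mm.
L = L₀ + ΔL = 2700 + 38.6 = 2738.6 mm.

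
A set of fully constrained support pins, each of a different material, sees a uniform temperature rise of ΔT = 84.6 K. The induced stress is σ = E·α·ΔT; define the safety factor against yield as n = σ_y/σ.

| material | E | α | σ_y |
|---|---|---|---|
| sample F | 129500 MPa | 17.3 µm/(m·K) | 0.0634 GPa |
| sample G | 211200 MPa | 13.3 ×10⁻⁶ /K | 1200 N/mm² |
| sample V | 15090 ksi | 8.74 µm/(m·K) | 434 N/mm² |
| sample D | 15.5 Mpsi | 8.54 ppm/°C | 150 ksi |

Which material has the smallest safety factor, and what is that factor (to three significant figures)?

In consistent units (E in GPa, α in ×10⁻⁶/K, σ_y in MPa):
  sample F: E = 129.5, α = 17.3, σ_y = 63.40 → σ = 190 MPa, n = 0.335
  sample G: E = 211.2, α = 13.3, σ_y = 1200 → σ = 238 MPa, n = 5.05
  sample V: E = 104.0, α = 8.74, σ_y = 434.0 → σ = 76.9 MPa, n = 5.64
  sample D: E = 106.9, α = 8.54, σ_y = 1034 → σ = 77.2 MPa, n = 13.4
Smallest n: sample F with n = 0.335.

sample F, n = 0.335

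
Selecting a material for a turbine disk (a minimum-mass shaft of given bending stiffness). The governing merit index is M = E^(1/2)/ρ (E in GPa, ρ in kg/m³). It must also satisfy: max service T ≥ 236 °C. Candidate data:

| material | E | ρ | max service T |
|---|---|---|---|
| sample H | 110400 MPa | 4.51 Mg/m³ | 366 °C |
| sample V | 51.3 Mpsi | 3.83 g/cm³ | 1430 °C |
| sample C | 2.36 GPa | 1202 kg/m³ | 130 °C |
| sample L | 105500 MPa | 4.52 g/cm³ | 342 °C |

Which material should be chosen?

Screen on constraints: max service T ≥ 236 °C. Survivors: sample H, sample V, sample L.
Convert each candidate to consistent units, then evaluate M:
  sample H: E = 110.4 GPa, ρ = 4510 kg/m³
  sample V: E = 353.7 GPa, ρ = 3830 kg/m³
  sample L: E = 105.5 GPa, ρ = 4520 kg/m³
  sample V: M = 4.91×10⁻³
  sample H: M = 2.33×10⁻³
  sample L: M = 2.27×10⁻³
Sample V has the largest M.

sample V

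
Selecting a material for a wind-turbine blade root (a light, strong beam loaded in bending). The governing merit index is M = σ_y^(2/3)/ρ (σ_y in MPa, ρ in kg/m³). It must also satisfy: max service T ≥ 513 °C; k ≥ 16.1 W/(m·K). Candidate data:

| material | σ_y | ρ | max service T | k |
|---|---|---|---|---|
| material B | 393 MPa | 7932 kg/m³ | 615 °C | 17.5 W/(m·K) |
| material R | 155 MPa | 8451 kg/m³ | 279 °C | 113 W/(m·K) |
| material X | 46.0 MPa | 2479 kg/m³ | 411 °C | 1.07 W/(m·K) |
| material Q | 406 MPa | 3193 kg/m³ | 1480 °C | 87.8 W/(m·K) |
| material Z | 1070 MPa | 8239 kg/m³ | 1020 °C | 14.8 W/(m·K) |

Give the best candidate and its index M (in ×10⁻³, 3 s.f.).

material Q, M = 17.2×10⁻³

Screen on constraints: max service T ≥ 513 °C; k ≥ 16.1 W/(m·K). Survivors: material B, material Q.
Evaluate M for each candidate:
  material Q: M = 17.2×10⁻³
  material B: M = 6.76×10⁻³
Material Q ranks first.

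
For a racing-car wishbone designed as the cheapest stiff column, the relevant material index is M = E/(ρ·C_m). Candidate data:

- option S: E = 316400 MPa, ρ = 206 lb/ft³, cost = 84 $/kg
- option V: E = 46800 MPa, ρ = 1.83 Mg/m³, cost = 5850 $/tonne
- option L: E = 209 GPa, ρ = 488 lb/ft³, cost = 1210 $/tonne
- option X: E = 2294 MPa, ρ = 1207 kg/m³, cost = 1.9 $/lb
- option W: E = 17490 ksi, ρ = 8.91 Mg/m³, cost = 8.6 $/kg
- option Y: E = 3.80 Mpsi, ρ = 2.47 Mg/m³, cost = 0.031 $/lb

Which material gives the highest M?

option Y

In SI units:
  option S: E = 316.4 GPa, ρ = 3300 kg/m³, cost = 84.00 $/kg
  option V: E = 46.80 GPa, ρ = 1830 kg/m³, cost = 5.850 $/kg
  option L: E = 209.0 GPa, ρ = 7817 kg/m³, cost = 1.210 $/kg
  option X: E = 2.294 GPa, ρ = 1207 kg/m³, cost = 4.189 $/kg
  option W: E = 120.6 GPa, ρ = 8910 kg/m³, cost = 8.600 $/kg
  option Y: E = 26.20 GPa, ρ = 2470 kg/m³, cost = 0.06834 $/kg
  option Y: M = 155 MN·m per $
  option L: M = 22.1 MN·m per $
  option V: M = 4.37 MN·m per $
  option W: M = 1.57 MN·m per $
  option S: M = 1.14 MN·m per $
  option X: M = 0.454 MN·m per $
Option Y has the largest M.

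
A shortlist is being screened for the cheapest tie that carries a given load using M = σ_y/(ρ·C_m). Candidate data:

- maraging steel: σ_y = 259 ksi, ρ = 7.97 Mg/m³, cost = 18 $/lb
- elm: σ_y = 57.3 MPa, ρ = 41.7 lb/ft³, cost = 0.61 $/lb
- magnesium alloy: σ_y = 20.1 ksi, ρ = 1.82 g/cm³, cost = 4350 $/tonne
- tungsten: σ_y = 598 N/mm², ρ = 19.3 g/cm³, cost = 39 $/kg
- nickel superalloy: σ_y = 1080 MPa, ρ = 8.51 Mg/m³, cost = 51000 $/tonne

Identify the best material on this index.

Convert each candidate to consistent units, then evaluate M:
  maraging steel: σ_y = 1786 MPa, ρ = 7970 kg/m³, cost = 39.68 $/kg
  elm: σ_y = 57.30 MPa, ρ = 668.0 kg/m³, cost = 1.345 $/kg
  magnesium alloy: σ_y = 138.6 MPa, ρ = 1820 kg/m³, cost = 4.350 $/kg
  tungsten: σ_y = 598.0 MPa, ρ = 19300 kg/m³, cost = 39.00 $/kg
  nickel superalloy: σ_y = 1080 MPa, ρ = 8510 kg/m³, cost = 51.00 $/kg
  elm: M = 63.8 kN·m per $
  magnesium alloy: M = 17.5 kN·m per $
  maraging steel: M = 5.65 kN·m per $
  nickel superalloy: M = 2.49 kN·m per $
  tungsten: M = 0.794 kN·m per $
Elm has the largest M.

elm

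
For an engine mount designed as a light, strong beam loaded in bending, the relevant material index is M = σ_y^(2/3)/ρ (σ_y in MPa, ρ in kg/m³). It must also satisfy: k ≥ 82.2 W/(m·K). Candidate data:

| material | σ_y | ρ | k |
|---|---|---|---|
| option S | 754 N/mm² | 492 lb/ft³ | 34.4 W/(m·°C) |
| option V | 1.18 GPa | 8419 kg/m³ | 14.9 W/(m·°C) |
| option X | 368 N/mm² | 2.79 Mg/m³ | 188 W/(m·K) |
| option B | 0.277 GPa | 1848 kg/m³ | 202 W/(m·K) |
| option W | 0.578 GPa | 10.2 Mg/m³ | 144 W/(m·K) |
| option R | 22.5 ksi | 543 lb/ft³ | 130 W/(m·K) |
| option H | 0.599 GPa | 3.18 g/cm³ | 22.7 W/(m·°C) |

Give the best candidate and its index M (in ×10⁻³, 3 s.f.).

option B, M = 23.0×10⁻³

Screen on constraints: k ≥ 82.2 W/(m·K). Survivors: option X, option B, option W, option R.
In SI units:
  option X: σ_y = 368.0 MPa, ρ = 2790 kg/m³
  option B: σ_y = 277.0 MPa, ρ = 1848 kg/m³
  option W: σ_y = 578.0 MPa, ρ = 10200 kg/m³
  option R: σ_y = 155.1 MPa, ρ = 8698 kg/m³
  option B: M = 23.0×10⁻³
  option X: M = 18.4×10⁻³
  option W: M = 6.80×10⁻³
  option R: M = 3.32×10⁻³
Option B ranks first.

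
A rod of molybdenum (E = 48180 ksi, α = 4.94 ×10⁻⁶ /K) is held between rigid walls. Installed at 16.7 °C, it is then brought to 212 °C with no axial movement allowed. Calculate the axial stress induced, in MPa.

320 MPa

E = 48180 ksi = 332.2 GPa.
ΔT = 195.3 K. Constrained thermal stress σ = E·α·ΔT = 332.2×10³ MPa × 4.94×10⁻⁶ × 195.3 = 320 MPa (compressive).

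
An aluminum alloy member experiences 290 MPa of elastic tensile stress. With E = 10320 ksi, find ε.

E = 10320 ksi = 71.15 GPa = 71150 MPa.
ε = σ/E = 290 / 71150 = 4.08×10⁻³.

4.08×10⁻³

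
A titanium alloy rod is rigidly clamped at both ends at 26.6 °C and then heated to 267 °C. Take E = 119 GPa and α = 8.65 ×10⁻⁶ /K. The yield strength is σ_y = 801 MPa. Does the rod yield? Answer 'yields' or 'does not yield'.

does not yield

ΔT = 240.4 K. Constrained thermal stress σ = E·α·ΔT = 119.0×10³ MPa × 8.65×10⁻⁶ × 240.4 = 247 MPa (compressive).
Compare to σ_y = 801 MPa: σ < σ_y, so it does not yield.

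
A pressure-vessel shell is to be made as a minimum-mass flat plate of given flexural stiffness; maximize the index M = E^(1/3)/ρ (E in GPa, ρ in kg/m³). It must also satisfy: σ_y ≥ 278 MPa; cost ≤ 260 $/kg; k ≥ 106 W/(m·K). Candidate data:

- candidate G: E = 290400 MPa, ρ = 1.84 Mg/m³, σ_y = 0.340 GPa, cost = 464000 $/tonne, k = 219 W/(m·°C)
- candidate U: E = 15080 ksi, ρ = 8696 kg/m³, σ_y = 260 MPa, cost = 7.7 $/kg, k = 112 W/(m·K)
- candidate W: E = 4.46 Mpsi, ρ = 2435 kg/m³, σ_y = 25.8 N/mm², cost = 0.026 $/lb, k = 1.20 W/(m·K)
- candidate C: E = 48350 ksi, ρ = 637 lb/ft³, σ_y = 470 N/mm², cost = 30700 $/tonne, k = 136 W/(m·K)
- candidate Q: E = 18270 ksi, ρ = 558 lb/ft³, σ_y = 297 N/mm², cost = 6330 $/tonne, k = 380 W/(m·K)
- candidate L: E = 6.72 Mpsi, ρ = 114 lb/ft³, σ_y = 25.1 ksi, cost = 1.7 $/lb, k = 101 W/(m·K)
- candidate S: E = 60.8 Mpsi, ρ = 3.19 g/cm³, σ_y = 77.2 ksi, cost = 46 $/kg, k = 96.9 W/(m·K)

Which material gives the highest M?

candidate C

Screen on constraints: σ_y ≥ 278 MPa; cost ≤ 260 $/kg; k ≥ 106 W/(m·K). Survivors: candidate C, candidate Q.
Putting every candidate on a common basis:
  candidate C: E = 333.4 GPa, ρ = 10200 kg/m³
  candidate Q: E = 126.0 GPa, ρ = 8938 kg/m³
  candidate C: M = 0.680×10⁻³
  candidate Q: M = 0.561×10⁻³
Candidate C has the largest M.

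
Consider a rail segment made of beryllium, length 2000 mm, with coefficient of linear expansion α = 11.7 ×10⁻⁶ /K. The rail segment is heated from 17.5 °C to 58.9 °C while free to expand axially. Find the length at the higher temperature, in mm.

2001.0 mm

ΔT = 58.9 − 17.5 = 41.40 K.
ΔL = α·L₀·ΔT = 11.7×10⁻⁶ × 2000 mm × 41.40 K = 0.969 mm.
L = L₀ + ΔL = 2000 + 0.969 = 2001.0 mm.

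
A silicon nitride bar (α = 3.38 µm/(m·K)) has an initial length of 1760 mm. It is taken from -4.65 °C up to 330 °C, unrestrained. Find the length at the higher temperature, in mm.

ΔT = 330 − (-4.65) = 334.6 K.
ΔL = α·L₀·ΔT = 3.38×10⁻⁶ × 1760 mm × 334.6 K = 1.99 mm.
L = L₀ + ΔL = 1760 + 1.99 = 1762.0 mm.

1762.0 mm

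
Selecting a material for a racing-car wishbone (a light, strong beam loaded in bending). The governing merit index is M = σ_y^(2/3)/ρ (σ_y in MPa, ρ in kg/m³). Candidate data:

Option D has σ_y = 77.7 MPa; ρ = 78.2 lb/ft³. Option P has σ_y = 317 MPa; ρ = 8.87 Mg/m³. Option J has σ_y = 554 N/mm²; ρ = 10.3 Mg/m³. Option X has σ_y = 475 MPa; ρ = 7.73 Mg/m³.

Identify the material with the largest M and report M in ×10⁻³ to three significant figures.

option D, M = 14.5×10⁻³

After converting to SI:
  option D: σ_y = 77.70 MPa, ρ = 1253 kg/m³
  option P: σ_y = 317.0 MPa, ρ = 8870 kg/m³
  option J: σ_y = 554.0 MPa, ρ = 10300 kg/m³
  option X: σ_y = 475.0 MPa, ρ = 7730 kg/m³
  option D: M = 14.5×10⁻³
  option X: M = 7.88×10⁻³
  option J: M = 6.55×10⁻³
  option P: M = 5.24×10⁻³
Highest index: option D.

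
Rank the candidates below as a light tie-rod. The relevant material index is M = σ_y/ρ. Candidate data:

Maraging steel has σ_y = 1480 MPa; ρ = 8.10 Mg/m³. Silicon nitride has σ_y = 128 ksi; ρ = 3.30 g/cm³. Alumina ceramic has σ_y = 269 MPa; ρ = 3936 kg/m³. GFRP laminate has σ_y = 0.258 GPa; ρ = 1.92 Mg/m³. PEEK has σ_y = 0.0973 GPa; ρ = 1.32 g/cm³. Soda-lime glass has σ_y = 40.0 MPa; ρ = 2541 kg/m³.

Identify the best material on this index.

After converting to SI:
  maraging steel: σ_y = 1480 MPa, ρ = 8100 kg/m³
  silicon nitride: σ_y = 882.5 MPa, ρ = 3300 kg/m³
  alumina ceramic: σ_y = 269.0 MPa, ρ = 3936 kg/m³
  GFRP laminate: σ_y = 258.0 MPa, ρ = 1920 kg/m³
  PEEK: σ_y = 97.30 MPa, ρ = 1320 kg/m³
  soda-lime glass: σ_y = 40.00 MPa, ρ = 2541 kg/m³
  silicon nitride: M = 267 kN·m/kg
  maraging steel: M = 183 kN·m/kg
  GFRP laminate: M = 134 kN·m/kg
  PEEK: M = 73.7 kN·m/kg
  alumina ceramic: M = 68.3 kN·m/kg
  soda-lime glass: M = 15.7 kN·m/kg
Silicon nitride ranks first.

silicon nitride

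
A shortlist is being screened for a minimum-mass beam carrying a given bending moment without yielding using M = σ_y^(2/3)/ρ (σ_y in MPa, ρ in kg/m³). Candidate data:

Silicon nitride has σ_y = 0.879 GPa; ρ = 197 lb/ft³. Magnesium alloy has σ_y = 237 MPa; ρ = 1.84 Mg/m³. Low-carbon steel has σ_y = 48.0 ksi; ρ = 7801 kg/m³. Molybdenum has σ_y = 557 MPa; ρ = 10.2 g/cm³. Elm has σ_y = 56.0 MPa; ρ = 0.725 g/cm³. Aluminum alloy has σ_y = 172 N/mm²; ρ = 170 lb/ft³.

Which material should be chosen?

silicon nitride

Normalizing units and computing the index:
  silicon nitride: σ_y = 879.0 MPa, ρ = 3156 kg/m³
  magnesium alloy: σ_y = 237.0 MPa, ρ = 1840 kg/m³
  low-carbon steel: σ_y = 330.9 MPa, ρ = 7801 kg/m³
  molybdenum: σ_y = 557.0 MPa, ρ = 10200 kg/m³
  elm: σ_y = 56.00 MPa, ρ = 725.0 kg/m³
  aluminum alloy: σ_y = 172.0 MPa, ρ = 2723 kg/m³
  silicon nitride: M = 29.1×10⁻³
  magnesium alloy: M = 20.8×10⁻³
  elm: M = 20.2×10⁻³
  aluminum alloy: M = 11.4×10⁻³
  molybdenum: M = 6.64×10⁻³
  low-carbon steel: M = 6.13×10⁻³
The maximum is for silicon nitride.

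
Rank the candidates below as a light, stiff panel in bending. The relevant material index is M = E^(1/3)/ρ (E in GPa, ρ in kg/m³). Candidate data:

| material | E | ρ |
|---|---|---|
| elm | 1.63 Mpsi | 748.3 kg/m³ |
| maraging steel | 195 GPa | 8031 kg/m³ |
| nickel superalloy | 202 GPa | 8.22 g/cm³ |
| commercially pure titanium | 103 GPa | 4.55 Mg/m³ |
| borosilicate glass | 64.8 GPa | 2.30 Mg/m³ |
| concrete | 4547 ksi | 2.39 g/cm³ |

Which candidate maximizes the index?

In SI units:
  elm: E = 11.24 GPa, ρ = 748.3 kg/m³
  maraging steel: E = 195.0 GPa, ρ = 8031 kg/m³
  nickel superalloy: E = 202.0 GPa, ρ = 8220 kg/m³
  commercially pure titanium: E = 103.0 GPa, ρ = 4550 kg/m³
  borosilicate glass: E = 64.80 GPa, ρ = 2300 kg/m³
  concrete: E = 31.35 GPa, ρ = 2390 kg/m³
  elm: M = 2.99×10⁻³
  borosilicate glass: M = 1.75×10⁻³
  concrete: M = 1.32×10⁻³
  commercially pure titanium: M = 1.03×10⁻³
  maraging steel: M = 0.722×10⁻³
  nickel superalloy: M = 0.714×10⁻³
Highest index: elm.

elm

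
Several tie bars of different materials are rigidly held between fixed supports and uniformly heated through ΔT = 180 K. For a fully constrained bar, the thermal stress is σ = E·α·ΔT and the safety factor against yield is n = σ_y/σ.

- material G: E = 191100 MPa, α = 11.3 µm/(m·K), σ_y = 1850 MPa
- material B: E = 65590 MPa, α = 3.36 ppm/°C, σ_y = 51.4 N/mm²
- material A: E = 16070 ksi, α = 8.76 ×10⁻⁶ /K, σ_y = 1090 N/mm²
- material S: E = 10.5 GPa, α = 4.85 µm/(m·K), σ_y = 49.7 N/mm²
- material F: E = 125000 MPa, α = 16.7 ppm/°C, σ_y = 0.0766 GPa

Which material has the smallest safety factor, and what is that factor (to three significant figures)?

material F, n = 0.204

In consistent units (E in GPa, α in ×10⁻⁶/K, σ_y in MPa):
  material G: E = 191.1, α = 11.3, σ_y = 1850 → σ = 389 MPa, n = 4.76
  material B: E = 65.59, α = 3.36, σ_y = 51.40 → σ = 39.7 MPa, n = 1.30
  material A: E = 110.8, α = 8.76, σ_y = 1090 → σ = 175 MPa, n = 6.24
  material S: E = 10.50, α = 4.85, σ_y = 49.70 → σ = 9.17 MPa, n = 5.42
  material F: E = 125.0, α = 16.7, σ_y = 76.60 → σ = 376 MPa, n = 0.204
The minimum is material F at n = 0.204.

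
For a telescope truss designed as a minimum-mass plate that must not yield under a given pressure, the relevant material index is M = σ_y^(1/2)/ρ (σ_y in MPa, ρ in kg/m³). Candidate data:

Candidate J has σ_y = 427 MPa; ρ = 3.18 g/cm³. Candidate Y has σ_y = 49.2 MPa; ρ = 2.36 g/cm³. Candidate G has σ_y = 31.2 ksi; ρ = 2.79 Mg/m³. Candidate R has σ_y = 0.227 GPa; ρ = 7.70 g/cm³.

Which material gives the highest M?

candidate J

Normalizing units and computing the index:
  candidate J: σ_y = 427.0 MPa, ρ = 3180 kg/m³
  candidate Y: σ_y = 49.20 MPa, ρ = 2360 kg/m³
  candidate G: σ_y = 215.1 MPa, ρ = 2790 kg/m³
  candidate R: σ_y = 227.0 MPa, ρ = 7700 kg/m³
  candidate J: M = 6.50×10⁻³
  candidate G: M = 5.26×10⁻³
  candidate Y: M = 2.97×10⁻³
  candidate R: M = 1.96×10⁻³
The maximum is for candidate J.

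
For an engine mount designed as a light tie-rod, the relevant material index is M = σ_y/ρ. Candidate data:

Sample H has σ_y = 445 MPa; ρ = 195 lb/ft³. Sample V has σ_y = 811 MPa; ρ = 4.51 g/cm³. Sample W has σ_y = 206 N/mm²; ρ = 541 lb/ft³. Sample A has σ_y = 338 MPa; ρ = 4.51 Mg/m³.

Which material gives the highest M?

sample V

After converting to SI:
  sample H: σ_y = 445.0 MPa, ρ = 3124 kg/m³
  sample V: σ_y = 811.0 MPa, ρ = 4510 kg/m³
  sample W: σ_y = 206.0 MPa, ρ = 8666 kg/m³
  sample A: σ_y = 338.0 MPa, ρ = 4510 kg/m³
  sample V: M = 180 kN·m/kg
  sample H: M = 142 kN·m/kg
  sample A: M = 74.9 kN·m/kg
  sample W: M = 23.8 kN·m/kg
Sample V ranks first.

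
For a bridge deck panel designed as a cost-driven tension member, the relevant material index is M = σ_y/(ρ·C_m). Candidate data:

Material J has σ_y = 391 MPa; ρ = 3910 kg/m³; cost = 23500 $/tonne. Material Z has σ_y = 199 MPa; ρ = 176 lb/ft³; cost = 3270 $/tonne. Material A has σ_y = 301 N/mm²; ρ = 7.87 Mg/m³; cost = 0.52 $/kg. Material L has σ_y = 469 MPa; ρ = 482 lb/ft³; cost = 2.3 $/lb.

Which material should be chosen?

material A

Putting every candidate on a common basis:
  material J: σ_y = 391.0 MPa, ρ = 3910 kg/m³, cost = 23.50 $/kg
  material Z: σ_y = 199.0 MPa, ρ = 2819 kg/m³, cost = 3.270 $/kg
  material A: σ_y = 301.0 MPa, ρ = 7870 kg/m³, cost = 0.5200 $/kg
  material L: σ_y = 469.0 MPa, ρ = 7721 kg/m³, cost = 5.071 $/kg
  material A: M = 73.6 kN·m per $
  material Z: M = 21.6 kN·m per $
  material L: M = 12.0 kN·m per $
  material J: M = 4.26 kN·m per $
Material A ranks first.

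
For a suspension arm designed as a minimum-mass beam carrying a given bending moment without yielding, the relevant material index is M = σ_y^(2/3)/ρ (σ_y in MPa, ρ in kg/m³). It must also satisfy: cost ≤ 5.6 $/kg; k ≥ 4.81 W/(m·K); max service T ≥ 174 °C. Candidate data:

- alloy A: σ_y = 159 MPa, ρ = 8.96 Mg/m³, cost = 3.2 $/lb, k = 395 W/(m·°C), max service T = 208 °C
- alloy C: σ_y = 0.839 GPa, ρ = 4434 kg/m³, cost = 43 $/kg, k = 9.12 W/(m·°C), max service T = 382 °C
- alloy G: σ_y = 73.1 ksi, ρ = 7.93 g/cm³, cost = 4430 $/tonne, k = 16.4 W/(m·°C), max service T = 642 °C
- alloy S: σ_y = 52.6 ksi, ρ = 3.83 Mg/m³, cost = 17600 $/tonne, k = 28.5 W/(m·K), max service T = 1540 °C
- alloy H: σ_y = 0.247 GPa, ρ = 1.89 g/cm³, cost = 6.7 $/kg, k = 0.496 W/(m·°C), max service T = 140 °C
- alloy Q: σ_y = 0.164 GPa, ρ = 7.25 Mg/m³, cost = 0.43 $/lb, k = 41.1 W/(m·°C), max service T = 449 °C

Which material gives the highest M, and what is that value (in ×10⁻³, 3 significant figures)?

Screen on constraints: cost ≤ 5.6 $/kg; k ≥ 4.81 W/(m·K); max service T ≥ 174 °C. Survivors: alloy G, alloy Q.
Putting every candidate on a common basis:
  alloy G: σ_y = 504.0 MPa, ρ = 7930 kg/m³
  alloy Q: σ_y = 164.0 MPa, ρ = 7250 kg/m³
  alloy G: M = 7.99×10⁻³
  alloy Q: M = 4.13×10⁻³
Highest index: alloy G.

alloy G, M = 7.99×10⁻³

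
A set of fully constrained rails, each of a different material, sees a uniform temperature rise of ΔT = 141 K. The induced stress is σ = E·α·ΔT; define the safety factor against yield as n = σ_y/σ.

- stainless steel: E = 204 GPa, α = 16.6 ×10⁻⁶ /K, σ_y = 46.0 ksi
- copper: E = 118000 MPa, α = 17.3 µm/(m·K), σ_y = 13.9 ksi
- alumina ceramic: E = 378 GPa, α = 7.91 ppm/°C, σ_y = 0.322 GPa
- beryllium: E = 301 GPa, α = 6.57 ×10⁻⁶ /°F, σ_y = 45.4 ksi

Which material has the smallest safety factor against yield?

Converting E to GPa, α to ×10⁻⁶/K, σ_y to MPa, then σ and n for each:
  stainless steel: E = 204.0, α = 16.6, σ_y = 317.2 → σ = 477 MPa, n = 0.664
  copper: E = 118.0, α = 17.3, σ_y = 95.84 → σ = 288 MPa, n = 0.333
  alumina ceramic: E = 378.0, α = 7.91, σ_y = 322.0 → σ = 422 MPa, n = 0.764
  beryllium: E = 301.0, α = 11.8, σ_y = 313.0 → σ = 502 MPa, n = 0.624
Copper has the lowest safety factor, n = 0.333.

copper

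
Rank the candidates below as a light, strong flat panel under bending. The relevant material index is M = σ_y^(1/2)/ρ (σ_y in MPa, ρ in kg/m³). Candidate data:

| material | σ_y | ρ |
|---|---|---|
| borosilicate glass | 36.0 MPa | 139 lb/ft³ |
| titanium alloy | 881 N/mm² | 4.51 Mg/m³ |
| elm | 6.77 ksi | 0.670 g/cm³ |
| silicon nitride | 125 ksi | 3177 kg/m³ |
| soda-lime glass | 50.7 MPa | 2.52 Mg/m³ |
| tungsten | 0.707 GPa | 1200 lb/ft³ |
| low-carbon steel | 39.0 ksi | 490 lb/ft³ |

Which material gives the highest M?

elm

Putting every candidate on a common basis:
  borosilicate glass: σ_y = 36.00 MPa, ρ = 2227 kg/m³
  titanium alloy: σ_y = 881.0 MPa, ρ = 4510 kg/m³
  elm: σ_y = 46.68 MPa, ρ = 670.0 kg/m³
  silicon nitride: σ_y = 861.8 MPa, ρ = 3177 kg/m³
  soda-lime glass: σ_y = 50.70 MPa, ρ = 2520 kg/m³
  tungsten: σ_y = 707.0 MPa, ρ = 19220 kg/m³
  low-carbon steel: σ_y = 268.9 MPa, ρ = 7849 kg/m³
  elm: M = 10.2×10⁻³
  silicon nitride: M = 9.24×10⁻³
  titanium alloy: M = 6.58×10⁻³
  soda-lime glass: M = 2.83×10⁻³
  borosilicate glass: M = 2.69×10⁻³
  low-carbon steel: M = 2.09×10⁻³
  tungsten: M = 1.38×10⁻³
Highest index: elm.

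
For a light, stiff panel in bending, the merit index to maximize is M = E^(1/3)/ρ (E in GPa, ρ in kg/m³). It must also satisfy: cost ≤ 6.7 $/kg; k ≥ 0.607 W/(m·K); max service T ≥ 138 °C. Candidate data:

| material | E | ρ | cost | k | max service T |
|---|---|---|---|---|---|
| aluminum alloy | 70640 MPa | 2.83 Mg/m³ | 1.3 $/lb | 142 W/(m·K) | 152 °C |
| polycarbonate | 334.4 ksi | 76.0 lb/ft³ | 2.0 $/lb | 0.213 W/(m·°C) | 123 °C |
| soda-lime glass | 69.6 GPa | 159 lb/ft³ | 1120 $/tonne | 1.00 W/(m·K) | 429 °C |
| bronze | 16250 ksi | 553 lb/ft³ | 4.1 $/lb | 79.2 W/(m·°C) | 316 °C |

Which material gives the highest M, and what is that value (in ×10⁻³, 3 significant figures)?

soda-lime glass, M = 1.62×10⁻³

Screen on constraints: cost ≤ 6.7 $/kg; k ≥ 0.607 W/(m·K); max service T ≥ 138 °C. Survivors: aluminum alloy, soda-lime glass.
Normalizing units and computing the index:
  aluminum alloy: E = 70.64 GPa, ρ = 2830 kg/m³
  soda-lime glass: E = 69.60 GPa, ρ = 2547 kg/m³
  soda-lime glass: M = 1.62×10⁻³
  aluminum alloy: M = 1.46×10⁻³
The maximum is for soda-lime glass.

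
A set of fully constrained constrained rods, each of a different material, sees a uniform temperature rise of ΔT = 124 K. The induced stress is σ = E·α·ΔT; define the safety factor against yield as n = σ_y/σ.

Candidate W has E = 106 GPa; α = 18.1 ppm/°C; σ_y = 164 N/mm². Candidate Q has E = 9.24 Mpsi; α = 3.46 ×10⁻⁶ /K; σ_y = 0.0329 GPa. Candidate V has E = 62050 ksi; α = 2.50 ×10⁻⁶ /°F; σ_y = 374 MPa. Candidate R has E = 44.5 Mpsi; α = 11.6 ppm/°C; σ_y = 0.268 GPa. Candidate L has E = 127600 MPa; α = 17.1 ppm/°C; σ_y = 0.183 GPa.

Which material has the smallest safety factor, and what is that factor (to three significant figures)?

candidate R, n = 0.607

In consistent units (E in GPa, α in ×10⁻⁶/K, σ_y in MPa):
  candidate W: E = 106.0, α = 18.1, σ_y = 164.0 → σ = 238 MPa, n = 0.689
  candidate Q: E = 63.71, α = 3.46, σ_y = 32.90 → σ = 27.3 MPa, n = 1.20
  candidate V: E = 427.8, α = 4.50, σ_y = 374.0 → σ = 239 MPa, n = 1.57
  candidate R: E = 306.8, α = 11.6, σ_y = 268.0 → σ = 441 MPa, n = 0.607
  candidate L: E = 127.6, α = 17.1, σ_y = 183.0 → σ = 271 MPa, n = 0.676
Candidate R has the lowest safety factor, n = 0.607.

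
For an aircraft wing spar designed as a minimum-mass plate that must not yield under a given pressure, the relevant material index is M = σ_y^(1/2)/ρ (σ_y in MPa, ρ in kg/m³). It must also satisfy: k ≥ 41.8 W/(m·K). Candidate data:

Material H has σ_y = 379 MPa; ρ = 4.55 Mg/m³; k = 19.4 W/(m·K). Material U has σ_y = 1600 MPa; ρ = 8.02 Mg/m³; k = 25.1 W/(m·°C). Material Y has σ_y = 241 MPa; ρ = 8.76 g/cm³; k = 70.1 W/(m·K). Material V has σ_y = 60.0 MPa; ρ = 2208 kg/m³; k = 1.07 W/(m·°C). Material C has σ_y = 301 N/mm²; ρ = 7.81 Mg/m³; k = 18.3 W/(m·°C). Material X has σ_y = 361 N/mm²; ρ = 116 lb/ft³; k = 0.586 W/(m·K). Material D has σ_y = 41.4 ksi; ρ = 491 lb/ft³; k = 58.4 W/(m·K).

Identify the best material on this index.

material D

Screen on constraints: k ≥ 41.8 W/(m·K). Survivors: material Y, material D.
After converting to SI:
  material Y: σ_y = 241.0 MPa, ρ = 8760 kg/m³
  material D: σ_y = 285.4 MPa, ρ = 7865 kg/m³
  material D: M = 2.15×10⁻³
  material Y: M = 1.77×10⁻³
Material D ranks first.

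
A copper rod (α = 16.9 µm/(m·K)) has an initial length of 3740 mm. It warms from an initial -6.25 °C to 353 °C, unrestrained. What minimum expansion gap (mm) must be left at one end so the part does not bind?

ΔT = 353 − (-6.25) = 359.2 K.
ΔL = α·L₀·ΔT = 16.9×10⁻⁶ × 3740 mm × 359.2 K = 22.7 mm.

22.7 mm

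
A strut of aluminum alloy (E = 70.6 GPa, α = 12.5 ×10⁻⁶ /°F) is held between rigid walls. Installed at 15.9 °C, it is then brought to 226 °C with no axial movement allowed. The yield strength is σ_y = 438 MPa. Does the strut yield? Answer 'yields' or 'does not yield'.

α = 12.5×10⁻⁶/°F × 9/5 = 22.5×10⁻⁶/K.
ΔT = 210.1 K. Constrained thermal stress σ = E·α·ΔT = 70.60×10³ MPa × 22.5×10⁻⁶ × 210.1 = 334 MPa (compressive).
Compare to σ_y = 438 MPa: σ < σ_y, so it does not yield.

does not yield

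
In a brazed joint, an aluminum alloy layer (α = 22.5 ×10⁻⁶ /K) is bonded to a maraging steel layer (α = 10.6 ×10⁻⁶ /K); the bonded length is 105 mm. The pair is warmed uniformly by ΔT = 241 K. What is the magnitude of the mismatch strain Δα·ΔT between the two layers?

2.87×10⁻³

Δα = |22.5 − 10.6|×10⁻⁶/K = 11.9×10⁻⁶/K.
Mismatch strain = Δα·ΔT = 11.9×10⁻⁶ × 241.0 = 2.87×10⁻³.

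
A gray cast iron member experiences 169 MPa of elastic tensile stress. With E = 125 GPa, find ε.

ε = σ/E = 169 / 125000 = 1.35×10⁻³.

1.35×10⁻³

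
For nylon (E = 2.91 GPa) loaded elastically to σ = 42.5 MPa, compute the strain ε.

0.0146

ε = σ/E = 42.5 / 2910 = 0.0146.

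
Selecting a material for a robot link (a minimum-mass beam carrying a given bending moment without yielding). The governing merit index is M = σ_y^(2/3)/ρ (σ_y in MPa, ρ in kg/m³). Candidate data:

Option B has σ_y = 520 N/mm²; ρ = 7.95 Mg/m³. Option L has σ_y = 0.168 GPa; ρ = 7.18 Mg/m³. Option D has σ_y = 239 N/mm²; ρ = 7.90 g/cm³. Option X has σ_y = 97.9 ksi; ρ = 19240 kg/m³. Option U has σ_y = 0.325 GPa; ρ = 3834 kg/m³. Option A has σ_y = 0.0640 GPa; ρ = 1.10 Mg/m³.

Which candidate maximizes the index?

Convert each candidate to consistent units, then evaluate M:
  option B: σ_y = 520.0 MPa, ρ = 7950 kg/m³
  option L: σ_y = 168.0 MPa, ρ = 7180 kg/m³
  option D: σ_y = 239.0 MPa, ρ = 7900 kg/m³
  option X: σ_y = 675.0 MPa, ρ = 19240 kg/m³
  option U: σ_y = 325.0 MPa, ρ = 3834 kg/m³
  option A: σ_y = 64.00 MPa, ρ = 1100 kg/m³
  option A: M = 14.5×10⁻³
  option U: M = 12.3×10⁻³
  option B: M = 8.13×10⁻³
  option D: M = 4.87×10⁻³
  option L: M = 4.24×10⁻³
  option X: M = 4.00×10⁻³
The maximum is for option A.

option A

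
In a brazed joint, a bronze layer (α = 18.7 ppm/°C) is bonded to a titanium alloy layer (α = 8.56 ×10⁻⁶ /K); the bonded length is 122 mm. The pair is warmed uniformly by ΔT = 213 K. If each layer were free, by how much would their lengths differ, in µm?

263 µm

Δα = |18.7 − 8.56|×10⁻⁶/K = 10.1×10⁻⁶/K.
ΔL_mismatch = Δα·L·ΔT = 10.1×10⁻⁶ × 122.0 mm × 213.0 K = 263 µm.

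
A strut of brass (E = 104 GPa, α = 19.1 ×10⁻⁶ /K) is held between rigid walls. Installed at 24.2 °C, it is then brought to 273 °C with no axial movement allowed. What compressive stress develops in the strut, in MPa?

494 MPa

ΔT = 248.8 K. Constrained thermal stress σ = E·α·ΔT = 104.0×10³ MPa × 19.1×10⁻⁶ × 248.8 = 494 MPa (compressive).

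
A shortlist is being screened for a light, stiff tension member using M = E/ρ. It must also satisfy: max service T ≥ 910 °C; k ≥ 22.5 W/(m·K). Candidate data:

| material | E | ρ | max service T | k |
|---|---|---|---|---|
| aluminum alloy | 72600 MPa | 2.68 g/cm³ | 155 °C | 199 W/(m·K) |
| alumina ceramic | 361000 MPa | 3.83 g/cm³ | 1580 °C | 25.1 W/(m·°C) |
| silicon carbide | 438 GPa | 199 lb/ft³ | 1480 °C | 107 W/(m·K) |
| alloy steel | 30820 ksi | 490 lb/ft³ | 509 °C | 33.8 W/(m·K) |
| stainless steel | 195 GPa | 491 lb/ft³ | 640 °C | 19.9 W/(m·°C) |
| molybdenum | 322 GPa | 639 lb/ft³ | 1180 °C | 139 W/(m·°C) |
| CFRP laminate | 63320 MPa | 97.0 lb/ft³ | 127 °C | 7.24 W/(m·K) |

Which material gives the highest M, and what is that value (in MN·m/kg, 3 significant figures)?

Screen on constraints: max service T ≥ 910 °C; k ≥ 22.5 W/(m·K). Survivors: alumina ceramic, silicon carbide, molybdenum.
After converting to SI:
  alumina ceramic: E = 361.0 GPa, ρ = 3830 kg/m³
  silicon carbide: E = 438.0 GPa, ρ = 3188 kg/m³
  molybdenum: E = 322.0 GPa, ρ = 10240 kg/m³
  silicon carbide: M = 137 MN·m/kg
  alumina ceramic: M = 94.3 MN·m/kg
  molybdenum: M = 31.5 MN·m/kg
Silicon carbide ranks first.

silicon carbide, M = 137 MN·m/kg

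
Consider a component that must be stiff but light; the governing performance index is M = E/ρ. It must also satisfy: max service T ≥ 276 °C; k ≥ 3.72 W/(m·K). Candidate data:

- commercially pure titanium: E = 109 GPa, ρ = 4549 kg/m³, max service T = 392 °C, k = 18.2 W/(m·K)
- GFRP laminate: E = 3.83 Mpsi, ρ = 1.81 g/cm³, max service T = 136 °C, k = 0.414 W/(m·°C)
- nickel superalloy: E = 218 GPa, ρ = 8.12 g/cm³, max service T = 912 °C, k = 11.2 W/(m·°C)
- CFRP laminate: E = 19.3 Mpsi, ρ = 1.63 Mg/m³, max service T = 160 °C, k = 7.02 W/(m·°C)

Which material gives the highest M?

nickel superalloy

Screen on constraints: max service T ≥ 276 °C; k ≥ 3.72 W/(m·K). Survivors: commercially pure titanium, nickel superalloy.
Convert each candidate to consistent units, then evaluate M:
  commercially pure titanium: E = 109.0 GPa, ρ = 4549 kg/m³
  nickel superalloy: E = 218.0 GPa, ρ = 8120 kg/m³
  nickel superalloy: M = 26.8 MN·m/kg
  commercially pure titanium: M = 24.0 MN·m/kg
Nickel superalloy has the largest M.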